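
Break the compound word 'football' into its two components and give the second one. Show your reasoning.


Split 'football' into 'foot' + 'ball'. The second part is 'ball'.

ball


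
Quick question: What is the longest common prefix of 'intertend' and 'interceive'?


Compare from the start: 5 characters match: 'inter'. Mismatch at position 6: 't' vs 'c'.

inter


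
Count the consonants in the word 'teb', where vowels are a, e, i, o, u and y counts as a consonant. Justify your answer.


Consonants in 'teb': t, b = 2 consonants.

2


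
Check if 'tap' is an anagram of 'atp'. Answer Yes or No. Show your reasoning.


Sorted letters of 'tap': 'apt'
Sorted letters of 'atp': 'apt'
They match.

Yes


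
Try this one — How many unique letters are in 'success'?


Unique letters in 'success': {c, e, s, u} = 4 distinct letters.

4


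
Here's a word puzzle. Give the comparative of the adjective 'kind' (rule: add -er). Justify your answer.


Apply comparative formation (add -er): 'kind' -> 'kinder'.

kinder


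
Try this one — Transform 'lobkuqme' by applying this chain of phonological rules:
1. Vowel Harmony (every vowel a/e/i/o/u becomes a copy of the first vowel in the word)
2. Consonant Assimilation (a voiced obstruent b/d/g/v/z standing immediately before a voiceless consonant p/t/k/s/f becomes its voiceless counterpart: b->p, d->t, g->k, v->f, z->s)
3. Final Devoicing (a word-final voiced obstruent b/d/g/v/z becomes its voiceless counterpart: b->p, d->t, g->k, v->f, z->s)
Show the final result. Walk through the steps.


Starting form: 'lobkuqme'
Rule 1: Vowel Harmony: all vowels become 'o' (matching first vowel). 'lobkuqme' -> 'lobkoqmo'
Rule 2: Consonant Assimilation: voiced obstruent before voiceless consonant becomes voiceless ('bk' -> 'pk'). 'lobkoqmo' -> 'lopkoqmo'
Rule 3: Final Devoicing: the word ends in the vowel 'o', not a consonant. No change.
Final form: 'lopkoqmo'

lopkoqmo


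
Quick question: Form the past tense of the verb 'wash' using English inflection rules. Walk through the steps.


Apply rule: Add -ed. 'wash' becomes 'washed'.

washed


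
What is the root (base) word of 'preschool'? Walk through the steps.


Remove prefix 'pre' from 'preschool' to get root 'school'.

school


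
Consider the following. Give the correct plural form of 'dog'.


Apply rule: Add -s. 'dog' becomes 'dogs'.

dogs


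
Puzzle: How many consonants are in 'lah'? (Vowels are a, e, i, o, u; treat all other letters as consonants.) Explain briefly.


Consonants in 'lah': l, h = 2 consonants.

2


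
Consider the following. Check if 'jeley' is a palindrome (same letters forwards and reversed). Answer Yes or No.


Forward: 'jeley'
Reversed: 'yelej'
They differ.

No


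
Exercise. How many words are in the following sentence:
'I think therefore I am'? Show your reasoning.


Split into words: I | think | therefore | I | am = 5 words.

5


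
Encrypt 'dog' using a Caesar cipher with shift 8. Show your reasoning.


Shift each letter by 8: d -> l, o -> w, g -> o. Result: 'lwo'.

lwo


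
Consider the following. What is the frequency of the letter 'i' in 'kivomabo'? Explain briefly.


Letter 'i' in 'kivomabo': found at position(s) 2 = 1 occurrence(s).

1


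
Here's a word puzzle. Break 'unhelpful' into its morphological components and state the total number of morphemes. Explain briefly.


Step 1: Identify prefix: 'un' (meaning: not/reverse)
Step 2: Identify root: 'help'
Step 3: Identify suffix(es): 'ful'
Decomposition: un- (prefix: not/reverse) + help (root) + -ful (suffix: full of)
Total morphemes: 3

3 morphemes (un- (prefix: not/reverse) + help (root) + -ful (suffix: full of))


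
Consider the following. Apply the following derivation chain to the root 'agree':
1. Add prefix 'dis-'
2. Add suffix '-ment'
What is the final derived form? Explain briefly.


Step 1: Add prefix 'dis-' to 'agree' = 'disagree'
Step 2: Add suffix '-ment' to 'disagree' = 'disagreement'

disagreement


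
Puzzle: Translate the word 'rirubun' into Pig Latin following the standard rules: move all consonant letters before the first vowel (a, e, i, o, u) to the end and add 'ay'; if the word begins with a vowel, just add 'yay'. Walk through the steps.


'rirubun': move consonant cluster 'r' to end and add 'ay': 'irubunray'.

irubunray


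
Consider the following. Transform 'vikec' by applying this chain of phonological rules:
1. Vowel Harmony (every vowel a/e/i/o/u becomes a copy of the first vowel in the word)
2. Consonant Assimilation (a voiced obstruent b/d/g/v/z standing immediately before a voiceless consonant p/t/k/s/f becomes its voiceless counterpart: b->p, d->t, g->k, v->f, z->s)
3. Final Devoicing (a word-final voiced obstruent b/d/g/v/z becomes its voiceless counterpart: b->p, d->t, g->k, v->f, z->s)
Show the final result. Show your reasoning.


Starting form: 'vikec'
Rule 1: Vowel Harmony: all vowels become 'i' (matching first vowel). 'vikec' -> 'vikic'
Rule 2: Consonant Assimilation: no voiced obstruent (b/d/g/v/z) stands immediately before a voiceless consonant (p/t/k/s/f). No change.
Rule 3: Final Devoicing: final consonant 'c' is not one of the voiced obstruents b/d/g/v/z. No change.
Final form: 'vikic'

vikic


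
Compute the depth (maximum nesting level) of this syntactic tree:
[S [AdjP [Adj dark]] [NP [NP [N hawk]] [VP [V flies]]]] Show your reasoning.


Count bracket nesting levels:
'[' at pos 0: depth = 1
'[' at pos 3: depth = 2
'[' at pos 9: depth = 3
'[' at pos 21: depth = 2
'[' at pos 25: depth = 3
'[' at pos 29: depth = 4
'[' at pos 39: depth = 3
'[' at pos 43: depth = 4
Maximum depth reached: 4

4


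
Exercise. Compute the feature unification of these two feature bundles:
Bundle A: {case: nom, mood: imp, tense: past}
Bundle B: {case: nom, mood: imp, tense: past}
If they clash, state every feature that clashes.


Compare features:
case: A=nom vs B=nom -> unified: nom
mood: A=imp vs B=imp -> unified: imp
tense: A=past vs B=past -> unified: past
No clashes found.

Unified: {case: nom, mood: imp, tense: past}


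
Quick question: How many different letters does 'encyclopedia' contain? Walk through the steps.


Unique letters in 'encyclopedia': {a, c, d, e, i, l, n, o, p, y} = 10 distinct letters.

10


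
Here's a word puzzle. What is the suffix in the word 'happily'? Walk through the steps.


The word 'happily' = 'happy' (root) + '-ly' (suffix). The suffix is '-ly'.

ly


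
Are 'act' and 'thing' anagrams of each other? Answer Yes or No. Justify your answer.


Sorted letters of 'act': 'act'
Sorted letters of 'thing': 'ghint'
They do not match.

No


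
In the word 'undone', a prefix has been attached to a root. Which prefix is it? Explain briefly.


The word 'undone' = 'un' (prefix) + 'done' (root). The prefix is 'un'.

un


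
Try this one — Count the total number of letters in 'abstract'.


Spell out 'abstract' and number each letter: a(1), b(2), s(3), t(4), r(5), a(6), c(7), t(8). Total: 8 letters.

8


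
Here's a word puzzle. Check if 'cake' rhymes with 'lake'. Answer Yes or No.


Rime (stressed vowel + following sounds) of 'cake': -ake = /eɪk/
Rime of 'lake': -ake = /eɪk/
/eɪk/ and /eɪk/ are the same ending sound, so the words rhyme.

Yes


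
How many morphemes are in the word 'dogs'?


Decomposition: dog (root) + -s (plural) = 2 morpheme(s)

2 morphemes


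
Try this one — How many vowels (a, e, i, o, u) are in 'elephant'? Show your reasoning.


Vowels in 'elephant': e, e, a = 3 vowels.

3


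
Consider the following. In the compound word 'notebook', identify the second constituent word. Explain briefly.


Split 'notebook' into 'note' + 'book'. The second part is 'book'.

book


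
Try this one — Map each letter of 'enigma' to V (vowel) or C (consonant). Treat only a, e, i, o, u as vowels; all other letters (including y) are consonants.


Letter mapping: e = V, n = C, i = V, g = C, m = C, a = V.

VCVCCV


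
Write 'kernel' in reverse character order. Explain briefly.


Reverse 'kernel' character by character: 'lenrek'.

lenrek


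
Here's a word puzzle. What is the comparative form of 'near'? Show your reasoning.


Apply comparative formation (add -er): 'near' -> 'nearer'.

nearer


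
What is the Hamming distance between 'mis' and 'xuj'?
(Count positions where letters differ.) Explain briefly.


Alignment:
Position 1: 'm' vs 'x' = DIFFER
Position 2: 'i' vs 'u' = DIFFER
Position 3: 's' vs 'j' = DIFFER
Total differences: 3

3


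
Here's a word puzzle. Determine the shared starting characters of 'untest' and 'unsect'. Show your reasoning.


Compare from the start: 2 characters match: 'un'. Mismatch at position 3: 't' vs 's'.

un


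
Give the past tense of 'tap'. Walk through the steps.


Apply rule: Double final consonant and add -ed. 'tap' becomes 'tapped'.

tapped


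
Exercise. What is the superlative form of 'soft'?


Apply superlative formation (add -est): 'soft' -> 'softest'.

softest


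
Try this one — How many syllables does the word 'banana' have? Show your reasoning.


Break 'banana' into syllables: ba-na-na -> ba | na | na = 3 syllables

3 syllables


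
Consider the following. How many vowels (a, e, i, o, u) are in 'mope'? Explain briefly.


Vowels in 'mope': o, e = 2 vowels.

2


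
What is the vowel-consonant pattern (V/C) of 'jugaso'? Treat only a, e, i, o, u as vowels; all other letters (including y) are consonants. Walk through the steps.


Letter mapping: j = C, u = V, g = C, a = V, s = C, o = V.

CVCVCV


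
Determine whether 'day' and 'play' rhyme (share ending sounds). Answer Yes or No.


Rime (stressed vowel + following sounds) of 'day': -ay = /eɪ/
Rime of 'play': -ay = /eɪ/
/eɪ/ and /eɪ/ are the same ending sound, so the words rhyme.

Yes


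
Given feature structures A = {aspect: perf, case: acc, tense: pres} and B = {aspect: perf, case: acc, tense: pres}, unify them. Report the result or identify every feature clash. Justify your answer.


Compare features:
aspect: A=perf vs B=perf -> unified: perf
case: A=acc vs B=acc -> unified: acc
tense: A=pres vs B=pres -> unified: pres
No clashes found.

Unified: {aspect: perf, case: acc, tense: pres}


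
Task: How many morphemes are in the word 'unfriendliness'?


Decomposition: un- (prefix) + friend (root) + -ly (suffix) + -ness (suffix) = 4 morpheme(s)

4 morphemes


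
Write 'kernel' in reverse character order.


Reverse 'kernel' character by character: 'lenrek'.

lenrek


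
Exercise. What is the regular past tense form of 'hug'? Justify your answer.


Apply rule: Double final consonant and add -ed. 'hug' becomes 'hugged'.

hugged


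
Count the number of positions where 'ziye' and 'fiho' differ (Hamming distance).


Alignment:
Position 1: 'z' vs 'f' = DIFFER
Position 2: 'i' vs 'i' = match
Position 3: 'y' vs 'h' = DIFFER
Position 4: 'e' vs 'o' = DIFFER
Total differences: 3

3


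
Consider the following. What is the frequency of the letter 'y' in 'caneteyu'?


Letter 'y' in 'caneteyu': found at position(s) 7 = 1 occurrence(s).

1


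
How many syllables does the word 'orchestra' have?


Break 'orchestra' into syllables: or-ches-tra -> or | ches | tra = 3 syllables

3 syllables


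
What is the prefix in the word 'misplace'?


The word 'misplace' = 'mis' (prefix) + 'place' (root). The prefix is 'mis'.

mis


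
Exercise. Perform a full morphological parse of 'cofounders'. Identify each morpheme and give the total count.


Step 1: Identify prefix: 'co' (meaning: together)
Step 2: Identify root: 'found'
Step 3: Identify suffix(es): 'er, s'
Decomposition: co- (prefix: together) + found (root) + -er (suffix: one who) + -s (plural)
Total morphemes: 4

4 morphemes (co- (prefix: together) + found (root) + -er (suffix: one who) + -s (plural))


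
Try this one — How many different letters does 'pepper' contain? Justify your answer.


Unique letters in 'pepper': {e, p, r} = 3 distinct letters.

3


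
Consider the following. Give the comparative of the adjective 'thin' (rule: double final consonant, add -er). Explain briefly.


Apply comparative formation (double final consonant, add -er): 'thin' -> 'thinner'.

thinner


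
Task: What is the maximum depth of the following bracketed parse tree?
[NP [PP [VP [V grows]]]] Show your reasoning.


Count bracket nesting levels:
'[' at pos 0: depth = 1
'[' at pos 4: depth = 2
'[' at pos 8: depth = 3
'[' at pos 12: depth = 4
Maximum depth reached: 4

4


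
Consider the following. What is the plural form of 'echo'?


Apply rule: Add -es (consonant + o). 'echo' becomes 'echoes'.

echoes


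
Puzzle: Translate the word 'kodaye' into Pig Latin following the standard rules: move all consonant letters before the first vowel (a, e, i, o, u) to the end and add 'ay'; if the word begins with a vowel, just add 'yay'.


'kodaye': move consonant cluster 'k' to end and add 'ay': 'odayekay'.

odayekay


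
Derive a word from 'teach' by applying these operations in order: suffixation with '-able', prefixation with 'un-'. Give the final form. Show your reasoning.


Step 1: Add suffix '-able' to 'teach' = 'teachable'
Step 2: Add prefix 'un-' to 'teachable' = 'unteachable'

unteachable


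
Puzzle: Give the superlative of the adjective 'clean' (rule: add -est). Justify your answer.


Apply superlative formation (add -est): 'clean' -> 'cleanest'.

cleanest


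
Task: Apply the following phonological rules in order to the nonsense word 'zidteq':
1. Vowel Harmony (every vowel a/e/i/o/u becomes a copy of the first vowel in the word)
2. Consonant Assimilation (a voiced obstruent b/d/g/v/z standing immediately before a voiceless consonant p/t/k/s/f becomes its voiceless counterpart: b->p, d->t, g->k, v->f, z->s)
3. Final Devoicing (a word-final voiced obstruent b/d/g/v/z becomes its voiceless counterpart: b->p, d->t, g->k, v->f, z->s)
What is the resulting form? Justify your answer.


Starting form: 'zidteq'
Rule 1: Vowel Harmony: all vowels become 'i' (matching first vowel). 'zidteq' -> 'zidtiq'
Rule 2: Consonant Assimilation: voiced obstruent before voiceless consonant becomes voiceless ('dt' -> 'tt'). 'zidtiq' -> 'zittiq'
Rule 3: Final Devoicing: final consonant 'q' is not one of the voiced obstruents b/d/g/v/z. No change.
Final form: 'zittiq'

zittiq


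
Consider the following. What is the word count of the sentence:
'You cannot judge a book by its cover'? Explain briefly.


Split into words: You | cannot | judge | a | book | by | its | cover = 8 words.

8


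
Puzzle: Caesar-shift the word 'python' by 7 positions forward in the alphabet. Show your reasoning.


Shift each letter by 7: p -> w, y -> f, t -> a, h -> o, o -> v, n -> u. Result: 'wfaovu'.

wfaovu


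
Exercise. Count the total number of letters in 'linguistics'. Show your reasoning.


Spell out 'linguistics' and number each letter: l(1), i(2), n(3), g(4), u(5), i(6), s(7), t(8), i(9), c(10), s(11). Total: 11 letters.

11


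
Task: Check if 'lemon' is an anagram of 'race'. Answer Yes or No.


Sorted letters of 'lemon': 'elmno'
Sorted letters of 'race': 'acer'
They do not match.

No


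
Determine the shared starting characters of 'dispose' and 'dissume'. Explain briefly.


Compare from the start: 3 characters match: 'dis'. Mismatch at position 4: 'p' vs 's'.

dis


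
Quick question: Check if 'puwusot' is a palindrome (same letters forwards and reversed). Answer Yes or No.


Forward: 'puwusot'
Reversed: 'tosuwup'
They differ.

No


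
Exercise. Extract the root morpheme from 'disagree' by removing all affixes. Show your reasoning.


Remove prefix 'dis' from 'disagree' to get root 'agree'.

agree


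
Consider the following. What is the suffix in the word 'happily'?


The word 'happily' = 'happy' (root) + '-ly' (suffix). The suffix is '-ly'.

ly


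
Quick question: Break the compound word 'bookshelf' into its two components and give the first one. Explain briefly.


Split 'bookshelf' into 'book' + 'shelf'. The first part is 'book'.

book


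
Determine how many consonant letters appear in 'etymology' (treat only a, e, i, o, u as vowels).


Consonants in 'etymology': t, y, m, l, g, y = 6 consonants.

6


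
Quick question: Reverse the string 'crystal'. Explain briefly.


Reverse 'crystal' character by character: 'latsyrc'.

latsyrc


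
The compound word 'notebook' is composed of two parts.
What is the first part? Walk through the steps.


Split 'notebook' into 'note' + 'book'. The first part is 'note'.

note


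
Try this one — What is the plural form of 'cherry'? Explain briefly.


Apply rule: Change -y to -ies (consonant + y). 'cherry' becomes 'cherries'.

cherries


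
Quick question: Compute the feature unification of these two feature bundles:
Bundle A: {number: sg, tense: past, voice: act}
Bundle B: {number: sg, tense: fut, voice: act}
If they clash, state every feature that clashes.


Compare features:
number: A=sg vs B=sg -> unified: sg
tense: A=past vs B=fut -> CLASH
voice: A=act vs B=act -> unified: act
Clash detected on feature 'tense' (past vs fut); unification fails.

CLASH on 'tense' (past vs fut)


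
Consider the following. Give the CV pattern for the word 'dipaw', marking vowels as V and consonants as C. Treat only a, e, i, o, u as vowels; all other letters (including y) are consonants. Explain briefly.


Letter mapping: d = C, i = V, p = C, a = V, w = C.

CVCVC


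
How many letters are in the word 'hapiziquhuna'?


Spell out 'hapiziquhuna' and number each letter: h(1), a(2), p(3), i(4), z(5), i(6), q(7), u(8), h(9), u(10), n(11), a(12). Total: 12 letters.

12


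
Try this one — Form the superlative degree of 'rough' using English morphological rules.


Apply superlative formation (add -est): 'rough' -> 'roughest'.

roughest


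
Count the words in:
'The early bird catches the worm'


Split into words: The | early | bird | catches | the | worm = 6 words.

6


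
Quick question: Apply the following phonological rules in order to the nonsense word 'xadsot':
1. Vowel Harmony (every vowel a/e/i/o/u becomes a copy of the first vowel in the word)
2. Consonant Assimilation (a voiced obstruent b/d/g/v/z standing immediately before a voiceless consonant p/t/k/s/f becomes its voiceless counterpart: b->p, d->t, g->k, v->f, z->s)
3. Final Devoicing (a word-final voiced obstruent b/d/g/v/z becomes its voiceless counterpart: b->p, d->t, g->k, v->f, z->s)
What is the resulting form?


Starting form: 'xadsot'
Rule 1: Vowel Harmony: all vowels become 'a' (matching first vowel). 'xadsot' -> 'xadsat'
Rule 2: Consonant Assimilation: voiced obstruent before voiceless consonant becomes voiceless ('ds' -> 'ts'). 'xadsat' -> 'xatsat'
Rule 3: Final Devoicing: final consonant 't' is not one of the voiced obstruents b/d/g/v/z. No change.
Final form: 'xatsat'

xatsat


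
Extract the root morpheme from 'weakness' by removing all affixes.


Remove suffix '-ness' from 'weakness' to get root 'weak'.

weak


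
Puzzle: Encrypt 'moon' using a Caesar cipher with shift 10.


Shift each letter by 10: m -> w, o -> y, o -> y, n -> x. Result: 'wyyx'.

wyyx


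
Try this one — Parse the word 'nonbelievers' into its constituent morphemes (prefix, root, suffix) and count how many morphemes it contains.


Step 1: Identify prefix: 'non' (meaning: not)
Step 2: Identify root: 'believe'
Step 3: Identify suffix(es): 'er, s'
Decomposition: non- (prefix: not) + believe (root) + -er (suffix: one who) + -s (plural)
Total morphemes: 4

4 morphemes (non- (prefix: not) + believe (root) + -er (suffix: one who) + -s (plural))


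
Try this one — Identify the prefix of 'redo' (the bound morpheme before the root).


The word 'redo' = 're' (prefix) + 'do' (root). The prefix is 're'.

re


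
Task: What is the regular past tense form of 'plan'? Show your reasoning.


Apply rule: Double final consonant and add -ed. 'plan' becomes 'planned'.

planned


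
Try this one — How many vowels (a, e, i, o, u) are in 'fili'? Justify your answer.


Vowels in 'fili': i, i = 2 vowels.

2


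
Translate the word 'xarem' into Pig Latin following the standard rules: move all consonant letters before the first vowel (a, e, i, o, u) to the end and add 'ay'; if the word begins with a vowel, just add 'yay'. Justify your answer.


'xarem': move consonant cluster 'x' to end and add 'ay': 'aremxay'.

aremxay


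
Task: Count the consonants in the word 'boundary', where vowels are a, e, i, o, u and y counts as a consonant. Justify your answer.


Consonants in 'boundary': b, n, d, r, y = 5 consonants.

5


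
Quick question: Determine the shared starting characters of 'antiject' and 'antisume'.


Compare from the start: 4 characters match: 'anti'. Mismatch at position 5: 'j' vs 's'.

anti


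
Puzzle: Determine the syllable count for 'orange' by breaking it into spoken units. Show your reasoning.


Break 'orange' into syllables: or-ange -> or | ange = 2 syllables

2 syllables


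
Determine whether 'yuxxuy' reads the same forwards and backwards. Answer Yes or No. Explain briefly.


Forward: 'yuxxuy'
Reversed: 'yuxxuy'
They are identical.

Yes


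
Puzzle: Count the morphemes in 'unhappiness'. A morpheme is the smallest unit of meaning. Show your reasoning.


Decomposition: un- (prefix) + happy (root) + -ness (suffix) = 3 morpheme(s)

3 morphemes


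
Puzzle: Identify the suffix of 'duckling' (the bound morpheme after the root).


The word 'duckling' = 'duck' (root) + '-ling' (suffix). The suffix is '-ling'.

ling


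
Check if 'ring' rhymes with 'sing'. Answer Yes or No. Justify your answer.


Rime (stressed vowel + following sounds) of 'ring': -ing = /ɪŋ/
Rime of 'sing': -ing = /ɪŋ/
/ɪŋ/ and /ɪŋ/ are the same ending sound, so the words rhyme.

Yes


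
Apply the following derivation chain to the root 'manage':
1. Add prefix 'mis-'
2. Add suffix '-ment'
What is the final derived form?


Step 1: Add prefix 'mis-' to 'manage' = 'mismanage'
Step 2: Add suffix '-ment' to 'mismanage' = 'mismanagement'

mismanagement


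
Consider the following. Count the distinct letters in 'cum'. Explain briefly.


Unique letters in 'cum': {c, m, u} = 3 distinct letters.

3


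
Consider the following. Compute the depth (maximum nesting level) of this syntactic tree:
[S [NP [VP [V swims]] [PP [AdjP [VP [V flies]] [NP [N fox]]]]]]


Count bracket nesting levels:
'[' at pos 0: depth = 1
'[' at pos 3: depth = 2
'[' at pos 7: depth = 3
'[' at pos 11: depth = 4
'[' at pos 22: depth = 3
'[' at pos 26: depth = 4
'[' at pos 32: depth = 5
'[' at pos 36: depth = 6
'[' at pos 47: depth = 5
'[' at pos 51: depth = 6
Maximum depth reached: 6

6


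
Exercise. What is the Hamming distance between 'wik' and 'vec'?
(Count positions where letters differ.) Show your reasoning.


Alignment:
Position 1: 'w' vs 'v' = DIFFER
Position 2: 'i' vs 'e' = DIFFER
Position 3: 'k' vs 'c' = DIFFER
Total differences: 3

3


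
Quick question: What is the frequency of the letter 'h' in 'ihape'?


Letter 'h' in 'ihape': found at position(s) 2 = 1 occurrence(s).

1


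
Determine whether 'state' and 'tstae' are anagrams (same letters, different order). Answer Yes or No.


Sorted letters of 'state': 'aestt'
Sorted letters of 'tstae': 'aestt'
They match.

Yes


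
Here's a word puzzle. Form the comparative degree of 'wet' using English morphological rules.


Apply comparative formation (double final consonant, add -er): 'wet' -> 'wetter'.

wetter


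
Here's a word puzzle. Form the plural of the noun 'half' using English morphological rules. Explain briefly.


Apply rule: Change -f to -ves. 'half' becomes 'halves'.

halves


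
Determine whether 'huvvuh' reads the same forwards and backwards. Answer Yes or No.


Forward: 'huvvuh'
Reversed: 'huvvuh'
They are identical.

Yes


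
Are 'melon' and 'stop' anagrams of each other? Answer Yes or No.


Sorted letters of 'melon': 'elmno'
Sorted letters of 'stop': 'opst'
They do not match.

No


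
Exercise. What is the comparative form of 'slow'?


Apply comparative formation (add -er): 'slow' -> 'slower'.

slower


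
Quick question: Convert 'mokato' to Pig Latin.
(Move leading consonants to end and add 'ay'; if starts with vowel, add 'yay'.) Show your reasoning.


'mokato': move consonant cluster 'm' to end and add 'ay': 'okatomay'.

okatomay


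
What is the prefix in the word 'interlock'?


The word 'interlock' = 'inter' (prefix) + 'lock' (root). The prefix is 'inter'.

inter


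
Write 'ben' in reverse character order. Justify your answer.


Reverse 'ben' character by character: 'neb'.

neb


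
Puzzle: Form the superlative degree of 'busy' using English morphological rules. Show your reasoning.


Apply superlative formation (consonant + y: change y to i, add -est): 'busy' -> 'busiest'.

busiest


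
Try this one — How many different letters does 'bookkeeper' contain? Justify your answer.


Unique letters in 'bookkeeper': {b, e, k, o, p, r} = 6 distinct letters.

6


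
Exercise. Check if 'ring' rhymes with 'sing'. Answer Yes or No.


Rime (stressed vowel + following sounds) of 'ring': -ing = /ɪŋ/
Rime of 'sing': -ing = /ɪŋ/
/ɪŋ/ and /ɪŋ/ are the same ending sound, so the words rhyme.

Yes


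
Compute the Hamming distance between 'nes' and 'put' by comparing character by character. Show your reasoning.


Alignment:
Position 1: 'n' vs 'p' = DIFFER
Position 2: 'e' vs 'u' = DIFFER
Position 3: 's' vs 't' = DIFFER
Total differences: 3

3


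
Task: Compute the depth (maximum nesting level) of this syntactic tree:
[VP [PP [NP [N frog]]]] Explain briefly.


Count bracket nesting levels:
'[' at pos 0: depth = 1
'[' at pos 4: depth = 2
'[' at pos 8: depth = 3
'[' at pos 12: depth = 4
Maximum depth reached: 4

4


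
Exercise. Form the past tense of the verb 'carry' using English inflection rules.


Apply rule: Change -y to -ied. 'carry' becomes 'carried'.

carried


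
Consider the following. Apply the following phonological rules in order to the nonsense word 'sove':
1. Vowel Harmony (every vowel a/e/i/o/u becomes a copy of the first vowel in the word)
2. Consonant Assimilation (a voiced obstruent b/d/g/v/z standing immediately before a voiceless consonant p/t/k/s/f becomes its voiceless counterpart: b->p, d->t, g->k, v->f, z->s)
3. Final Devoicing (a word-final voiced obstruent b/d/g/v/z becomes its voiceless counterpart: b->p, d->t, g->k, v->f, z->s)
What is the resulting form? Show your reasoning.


Starting form: 'sove'
Rule 1: Vowel Harmony: all vowels become 'o' (matching first vowel). 'sove' -> 'sovo'
Rule 2: Consonant Assimilation: no voiced obstruent (b/d/g/v/z) stands immediately before a voiceless consonant (p/t/k/s/f). No change.
Rule 3: Final Devoicing: the word ends in the vowel 'o', not a consonant. No change.
Final form: 'sovo'

sovo


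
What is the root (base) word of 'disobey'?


Remove prefix 'dis' from 'disobey' to get root 'obey'.

obey


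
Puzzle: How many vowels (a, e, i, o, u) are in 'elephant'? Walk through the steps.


Vowels in 'elephant': e, e, a = 3 vowels.

3


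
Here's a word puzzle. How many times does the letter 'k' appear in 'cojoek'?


Letter 'k' in 'cojoek': found at position(s) 6 = 1 occurrence(s).

1


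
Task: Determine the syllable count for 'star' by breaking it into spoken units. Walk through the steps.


Break 'star' into syllables: star -> star = 1 syllable

1 syllable


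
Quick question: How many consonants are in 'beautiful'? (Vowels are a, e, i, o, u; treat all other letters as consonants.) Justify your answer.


Consonants in 'beautiful': b, t, f, l = 4 consonants.

4


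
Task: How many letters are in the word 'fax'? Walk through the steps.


Spell out 'fax' and number each letter: f(1), a(2), x(3). Total: 3 letters.

3


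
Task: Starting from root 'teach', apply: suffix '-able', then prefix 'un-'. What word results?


Step 1: Add suffix '-able' to 'teach' = 'teachable'
Step 2: Add prefix 'un-' to 'teachable' = 'unteachable'

unteachable


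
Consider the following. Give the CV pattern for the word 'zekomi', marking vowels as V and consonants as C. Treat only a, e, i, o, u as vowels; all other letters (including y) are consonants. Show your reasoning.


Letter mapping: z = C, e = V, k = C, o = V, m = C, i = V.

CVCVCV


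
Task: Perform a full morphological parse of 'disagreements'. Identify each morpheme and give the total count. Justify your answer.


Step 1: Identify prefix: 'dis' (meaning: not/apart)
Step 2: Identify root: 'agree'
Step 3: Identify suffix(es): 'ment, s'
Decomposition: dis- (prefix: not/apart) + agree (root) + -ment (suffix: action/result) + -s (plural)
Total morphemes: 4

4 morphemes (dis- (prefix: not/apart) + agree (root) + -ment (suffix: action/result) + -s (plural))


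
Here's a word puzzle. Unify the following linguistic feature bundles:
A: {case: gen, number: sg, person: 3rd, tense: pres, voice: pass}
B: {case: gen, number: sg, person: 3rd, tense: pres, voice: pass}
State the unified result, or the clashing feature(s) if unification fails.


Compare features:
case: A=gen vs B=gen -> unified: gen
number: A=sg vs B=sg -> unified: sg
person: A=3rd vs B=3rd -> unified: 3rd
tense: A=pres vs B=pres -> unified: pres
voice: A=pass vs B=pass -> unified: pass
No clashes found.

Unified: {case: gen, number: sg, person: 3rd, tense: pres, voice: pass}


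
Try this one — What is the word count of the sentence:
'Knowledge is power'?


Split into words: Knowledge | is | power = 3 words.

3


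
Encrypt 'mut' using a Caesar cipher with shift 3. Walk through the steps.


Shift each letter by 3: m -> p, u -> x, t -> w. Result: 'pxw'.

pxw


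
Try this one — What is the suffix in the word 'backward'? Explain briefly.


The word 'backward' = 'back' (root) + '-ward' (suffix). The suffix is '-ward'.

ward


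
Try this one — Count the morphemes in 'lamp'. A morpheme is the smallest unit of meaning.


Decomposition: lamp (free morpheme) = 1 morpheme(s)

1 morphemes


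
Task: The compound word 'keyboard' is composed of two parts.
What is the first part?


Split 'keyboard' into 'key' + 'board'. The first part is 'key'.

key


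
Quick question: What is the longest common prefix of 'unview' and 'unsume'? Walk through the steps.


Compare from the start: 2 characters match: 'un'. Mismatch at position 3: 'v' vs 's'.

un


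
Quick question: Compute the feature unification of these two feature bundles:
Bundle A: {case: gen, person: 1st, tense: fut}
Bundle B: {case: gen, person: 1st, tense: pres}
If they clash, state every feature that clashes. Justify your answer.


Compare features:
case: A=gen vs B=gen -> unified: gen
person: A=1st vs B=1st -> unified: 1st
tense: A=fut vs B=pres -> CLASH
Clash detected on feature 'tense' (fut vs pres); unification fails.

CLASH on 'tense' (fut vs pres)


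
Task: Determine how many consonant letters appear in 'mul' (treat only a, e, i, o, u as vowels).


Consonants in 'mul': m, l = 2 consonants.

2


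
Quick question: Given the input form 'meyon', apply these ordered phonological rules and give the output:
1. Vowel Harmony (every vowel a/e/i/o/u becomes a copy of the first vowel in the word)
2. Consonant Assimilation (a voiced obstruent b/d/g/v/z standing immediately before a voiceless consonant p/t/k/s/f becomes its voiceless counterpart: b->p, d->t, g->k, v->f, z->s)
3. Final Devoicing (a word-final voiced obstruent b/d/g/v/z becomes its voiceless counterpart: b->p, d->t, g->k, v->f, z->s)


Starting form: 'meyon'
Rule 1: Vowel Harmony: all vowels become 'e' (matching first vowel). 'meyon' -> 'meyen'
Rule 2: Consonant Assimilation: no voiced obstruent (b/d/g/v/z) stands immediately before a voiceless consonant (p/t/k/s/f). No change.
Rule 3: Final Devoicing: final consonant 'n' is not one of the voiced obstruents b/d/g/v/z. No change.
Final form: 'meyen'

meyen


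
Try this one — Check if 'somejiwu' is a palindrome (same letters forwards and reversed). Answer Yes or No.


Forward: 'somejiwu'
Reversed: 'uwijemos'
They differ.

No


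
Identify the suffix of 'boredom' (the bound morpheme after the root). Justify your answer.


The word 'boredom' = 'bore' (root) + '-dom' (suffix). The suffix is '-dom'.

dom


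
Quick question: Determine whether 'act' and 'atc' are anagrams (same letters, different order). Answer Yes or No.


Sorted letters of 'act': 'act'
Sorted letters of 'atc': 'act'
They match.

Yes


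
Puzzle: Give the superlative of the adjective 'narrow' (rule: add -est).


Apply superlative formation (add -est): 'narrow' -> 'narrowest'.

narrowest


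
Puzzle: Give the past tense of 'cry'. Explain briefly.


Apply rule: Change -y to -ied. 'cry' becomes 'cried'.

cried


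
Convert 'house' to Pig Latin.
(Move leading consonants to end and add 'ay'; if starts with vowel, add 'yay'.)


'house': move consonant cluster 'h' to end and add 'ay': 'ousehay'.

ousehay


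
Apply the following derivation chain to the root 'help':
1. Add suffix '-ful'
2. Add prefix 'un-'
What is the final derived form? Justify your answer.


Step 1: Add suffix '-ful' to 'help' = 'helpful'
Step 2: Add prefix 'un-' to 'helpful' = 'unhelpful'

unhelpful


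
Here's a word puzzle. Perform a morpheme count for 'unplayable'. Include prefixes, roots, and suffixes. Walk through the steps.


Decomposition: un- (prefix) + play (root) + -able (suffix) = 3 morpheme(s)

3 morphemes


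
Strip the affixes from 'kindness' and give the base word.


Remove suffix '-ness' from 'kindness' to get root 'kind'.

kind


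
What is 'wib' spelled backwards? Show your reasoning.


Reverse 'wib' character by character: 'biw'.

biw


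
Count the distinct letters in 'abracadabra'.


Unique letters in 'abracadabra': {a, b, c, d, r} = 5 distinct letters.

5


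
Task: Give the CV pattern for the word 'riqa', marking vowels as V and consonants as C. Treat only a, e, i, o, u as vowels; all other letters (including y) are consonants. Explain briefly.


Letter mapping: r = C, i = V, q = C, a = V.

CVCV


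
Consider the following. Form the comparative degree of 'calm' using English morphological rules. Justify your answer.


Apply comparative formation (add -er): 'calm' -> 'calmer'.

calmer


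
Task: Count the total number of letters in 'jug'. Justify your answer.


Spell out 'jug' and number each letter: j(1), u(2), g(3). Total: 3 letters.

3


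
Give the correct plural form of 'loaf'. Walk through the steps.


Apply rule: Change -f to -ves. 'loaf' becomes 'loaves'.

loaves


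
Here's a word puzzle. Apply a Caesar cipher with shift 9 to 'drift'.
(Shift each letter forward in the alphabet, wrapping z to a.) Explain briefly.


Shift each letter by 9: d -> m, r -> a, i -> r, f -> o, t -> c. Result: 'maroc'.

maroc


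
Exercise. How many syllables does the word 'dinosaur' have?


Break 'dinosaur' into syllables: di-no-saur -> di | no | saur = 3 syllables

3 syllables


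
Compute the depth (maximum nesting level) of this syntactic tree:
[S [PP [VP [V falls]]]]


Count bracket nesting levels:
'[' at pos 0: depth = 1
'[' at pos 3: depth = 2
'[' at pos 7: depth = 3
'[' at pos 11: depth = 4
Maximum depth reached: 4

4


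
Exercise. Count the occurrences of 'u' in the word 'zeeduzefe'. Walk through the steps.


Letter 'u' in 'zeeduzefe': found at position(s) 5 = 1 occurrence(s).

1


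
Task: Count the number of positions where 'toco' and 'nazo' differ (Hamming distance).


Alignment:
Position 1: 't' vs 'n' = DIFFER
Position 2: 'o' vs 'a' = DIFFER
Position 3: 'c' vs 'z' = DIFFER
Position 4: 'o' vs 'o' = match
Total differences: 3

3


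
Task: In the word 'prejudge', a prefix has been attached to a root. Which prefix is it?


The word 'prejudge' = 'pre' (prefix) + 'judge' (root). The prefix is 'pre'.

pre


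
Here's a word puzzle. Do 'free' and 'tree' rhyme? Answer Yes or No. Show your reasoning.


Rime (stressed vowel + following sounds) of 'free': -ee = /iː/
Rime of 'tree': -ee = /iː/
/iː/ and /iː/ are the same ending sound, so the words rhyme.

Yes


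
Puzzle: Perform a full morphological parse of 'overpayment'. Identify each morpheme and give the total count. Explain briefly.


Step 1: Identify prefix: 'over' (meaning: excessively)
Step 2: Identify root: 'pay'
Step 3: Identify suffix(es): 'ment'
Decomposition: over- (prefix: excessively) + pay (root) + -ment (suffix: action/result)
Total morphemes: 3

3 morphemes (over- (prefix: excessively) + pay (root) + -ment (suffix: action/result))


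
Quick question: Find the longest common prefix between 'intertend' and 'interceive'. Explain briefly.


Compare from the start: 5 characters match: 'inter'. Mismatch at position 6: 't' vs 'c'.

inter


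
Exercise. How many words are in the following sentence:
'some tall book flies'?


Split into words: some | tall | book | flies = 4 words.

4


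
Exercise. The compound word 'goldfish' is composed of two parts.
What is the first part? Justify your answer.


Split 'goldfish' into 'gold' + 'fish'. The first part is 'gold'.

gold


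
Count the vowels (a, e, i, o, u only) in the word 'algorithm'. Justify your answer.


Vowels in 'algorithm': a, o, i = 3 vowels.

3


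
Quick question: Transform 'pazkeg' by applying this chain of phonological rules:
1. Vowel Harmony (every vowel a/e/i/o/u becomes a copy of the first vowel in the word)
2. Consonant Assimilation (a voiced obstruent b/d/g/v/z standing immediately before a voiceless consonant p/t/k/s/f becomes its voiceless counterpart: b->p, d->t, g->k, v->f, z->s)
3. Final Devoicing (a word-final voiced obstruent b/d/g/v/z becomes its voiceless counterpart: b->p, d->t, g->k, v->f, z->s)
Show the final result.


Starting form: 'pazkeg'
Rule 1: Vowel Harmony: all vowels become 'a' (matching first vowel). 'pazkeg' -> 'pazkag'
Rule 2: Consonant Assimilation: voiced obstruent before voiceless consonant becomes voiceless ('zk' -> 'sk'). 'pazkag' -> 'paskag'
Rule 3: Final Devoicing: word-final voiced obstruent 'g' becomes voiceless 'k'. 'paskag' -> 'paskak'
Final form: 'paskak'

paskak


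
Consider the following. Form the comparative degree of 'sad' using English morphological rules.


Apply comparative formation (double final consonant, add -er): 'sad' -> 'sadder'.

sadder


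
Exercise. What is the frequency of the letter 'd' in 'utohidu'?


Letter 'd' in 'utohidu': found at position(s) 6 = 1 occurrence(s).

1


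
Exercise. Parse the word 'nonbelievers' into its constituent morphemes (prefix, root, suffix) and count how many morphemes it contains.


Step 1: Identify prefix: 'non' (meaning: not)
Step 2: Identify root: 'believe'
Step 3: Identify suffix(es): 'er, s'
Decomposition: non- (prefix: not) + believe (root) + -er (suffix: one who) + -s (plural)
Total morphemes: 4

4 morphemes (non- (prefix: not) + believe (root) + -er (suffix: one who) + -s (plural))


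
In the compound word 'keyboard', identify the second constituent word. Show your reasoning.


Split 'keyboard' into 'key' + 'board'. The second part is 'board'.

board


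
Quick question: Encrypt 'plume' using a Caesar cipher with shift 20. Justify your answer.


Shift each letter by 20: p -> j, l -> f, u -> o, m -> g, e -> y. Result: 'jfogy'.

jfogy


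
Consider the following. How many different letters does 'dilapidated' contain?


Unique letters in 'dilapidated': {a, d, e, i, l, p, t} = 7 distinct letters.

7
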